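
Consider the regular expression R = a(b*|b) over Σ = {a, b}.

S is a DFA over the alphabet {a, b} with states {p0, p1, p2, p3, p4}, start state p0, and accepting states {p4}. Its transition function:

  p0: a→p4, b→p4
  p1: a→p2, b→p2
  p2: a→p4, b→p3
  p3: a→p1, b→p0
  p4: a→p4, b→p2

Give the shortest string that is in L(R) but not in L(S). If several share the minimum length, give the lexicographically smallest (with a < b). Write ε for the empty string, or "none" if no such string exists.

ab

The string ab is accepted by R but not by S.
No shorter string lies in the difference, and ab is the lexicographically first length-2 string in L(R) \ L(S).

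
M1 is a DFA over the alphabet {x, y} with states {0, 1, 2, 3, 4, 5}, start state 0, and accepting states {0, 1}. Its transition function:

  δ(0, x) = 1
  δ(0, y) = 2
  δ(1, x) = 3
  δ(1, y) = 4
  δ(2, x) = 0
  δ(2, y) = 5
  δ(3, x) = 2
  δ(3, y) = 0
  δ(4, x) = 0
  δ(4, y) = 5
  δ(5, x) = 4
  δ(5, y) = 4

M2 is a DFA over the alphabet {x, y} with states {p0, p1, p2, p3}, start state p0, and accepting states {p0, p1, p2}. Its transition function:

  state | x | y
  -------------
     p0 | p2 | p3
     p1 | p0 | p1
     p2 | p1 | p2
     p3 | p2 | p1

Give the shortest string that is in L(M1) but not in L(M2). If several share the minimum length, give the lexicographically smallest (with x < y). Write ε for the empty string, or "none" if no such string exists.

The string yxxxy is accepted by M1 but not by M2.
No shorter string lies in the difference, and yxxxy is the lexicographically first length-5 string in L(M1) \ L(M2).

yxxxy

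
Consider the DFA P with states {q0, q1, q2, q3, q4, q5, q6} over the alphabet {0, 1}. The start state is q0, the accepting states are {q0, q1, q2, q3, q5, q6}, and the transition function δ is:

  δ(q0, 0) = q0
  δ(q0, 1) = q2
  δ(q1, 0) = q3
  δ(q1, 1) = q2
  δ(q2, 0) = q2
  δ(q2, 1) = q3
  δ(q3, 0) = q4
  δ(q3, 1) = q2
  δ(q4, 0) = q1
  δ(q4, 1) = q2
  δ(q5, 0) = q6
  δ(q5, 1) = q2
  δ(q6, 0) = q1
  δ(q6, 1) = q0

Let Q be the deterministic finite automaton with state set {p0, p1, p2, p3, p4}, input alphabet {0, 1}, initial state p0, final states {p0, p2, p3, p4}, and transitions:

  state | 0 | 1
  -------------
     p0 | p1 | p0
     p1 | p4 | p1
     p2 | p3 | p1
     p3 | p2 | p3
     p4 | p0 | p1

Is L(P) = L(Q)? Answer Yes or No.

The string 0 is accepted by P but rejected by Q.
So L(P) ≠ L(Q).

No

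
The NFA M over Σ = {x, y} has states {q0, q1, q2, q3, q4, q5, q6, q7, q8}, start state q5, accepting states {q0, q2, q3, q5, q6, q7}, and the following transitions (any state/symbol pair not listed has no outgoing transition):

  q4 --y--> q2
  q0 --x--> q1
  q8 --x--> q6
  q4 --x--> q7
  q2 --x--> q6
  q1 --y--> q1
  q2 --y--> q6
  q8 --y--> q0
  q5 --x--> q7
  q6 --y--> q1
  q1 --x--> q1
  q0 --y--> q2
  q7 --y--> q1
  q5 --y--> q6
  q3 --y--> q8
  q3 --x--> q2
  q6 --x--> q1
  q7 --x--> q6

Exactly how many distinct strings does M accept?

The useful subgraph on states {q5, q6, q7} is acyclic, so L(M) is finite; the longest accepting path visits 3 useful states, giving maximum string length 2.
Counting accepting paths from q5 by length: 1 of length 0, 2 of length 1, 1 of length 2. Total 4.

4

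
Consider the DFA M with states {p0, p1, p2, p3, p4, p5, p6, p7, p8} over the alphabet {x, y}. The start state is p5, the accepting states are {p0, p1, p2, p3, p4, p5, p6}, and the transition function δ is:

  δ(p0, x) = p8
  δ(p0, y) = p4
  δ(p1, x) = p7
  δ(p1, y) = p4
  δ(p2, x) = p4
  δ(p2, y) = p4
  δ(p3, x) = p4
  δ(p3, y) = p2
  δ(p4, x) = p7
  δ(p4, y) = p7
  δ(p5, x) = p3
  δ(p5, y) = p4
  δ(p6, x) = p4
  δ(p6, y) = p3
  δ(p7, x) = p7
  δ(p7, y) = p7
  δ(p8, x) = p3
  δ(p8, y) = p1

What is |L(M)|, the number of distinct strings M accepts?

7

The useful subgraph on states {p2, p3, p4, p5} is acyclic, so L(M) is finite; the longest accepting path visits 4 useful states, giving maximum string length 3.
Counting accepting paths from p5 by length: 1 of length 0, 2 of length 1, 2 of length 2, 2 of length 3. Total 7.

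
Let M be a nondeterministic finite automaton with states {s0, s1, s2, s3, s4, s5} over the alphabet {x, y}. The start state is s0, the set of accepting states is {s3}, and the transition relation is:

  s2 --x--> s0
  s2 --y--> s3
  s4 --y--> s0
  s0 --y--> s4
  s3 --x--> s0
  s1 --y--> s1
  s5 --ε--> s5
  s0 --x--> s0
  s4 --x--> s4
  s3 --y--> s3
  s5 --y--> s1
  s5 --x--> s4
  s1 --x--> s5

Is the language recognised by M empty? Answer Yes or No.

Yes

The states reachable from the start state are {s0, s4}.
None of the accepting states {s3} is reachable, so no string is accepted and L(M) = ∅.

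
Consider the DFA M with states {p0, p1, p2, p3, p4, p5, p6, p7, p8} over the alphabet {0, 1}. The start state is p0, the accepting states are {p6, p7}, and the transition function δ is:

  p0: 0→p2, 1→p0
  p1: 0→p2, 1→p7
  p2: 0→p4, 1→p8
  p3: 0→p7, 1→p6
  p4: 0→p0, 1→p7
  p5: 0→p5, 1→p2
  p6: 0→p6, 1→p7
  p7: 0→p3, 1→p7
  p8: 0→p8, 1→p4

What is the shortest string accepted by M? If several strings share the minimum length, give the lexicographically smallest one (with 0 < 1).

001

A breadth-first search from p0 reaches an accepting state first via the path p0 → p2 → p4 → p7 on input 001.
No string of length < 3 is accepted (BFS exhausts all shorter strings without reaching an accepting state), and 001 is the lexicographically least accepting string of length 3.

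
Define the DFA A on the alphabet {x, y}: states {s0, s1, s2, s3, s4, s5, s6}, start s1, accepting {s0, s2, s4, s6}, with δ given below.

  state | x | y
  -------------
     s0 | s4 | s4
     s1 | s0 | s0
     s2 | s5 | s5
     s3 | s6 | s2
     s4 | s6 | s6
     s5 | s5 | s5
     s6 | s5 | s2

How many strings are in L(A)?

22

The useful subgraph on states {s0, s1, s2, s4, s6} is acyclic, so L(A) is finite; the longest accepting path visits 5 useful states, giving maximum string length 4.
Counting accepting paths from s1 by length: 2 of length 1, 4 of length 2, 8 of length 3, 8 of length 4. Total 22.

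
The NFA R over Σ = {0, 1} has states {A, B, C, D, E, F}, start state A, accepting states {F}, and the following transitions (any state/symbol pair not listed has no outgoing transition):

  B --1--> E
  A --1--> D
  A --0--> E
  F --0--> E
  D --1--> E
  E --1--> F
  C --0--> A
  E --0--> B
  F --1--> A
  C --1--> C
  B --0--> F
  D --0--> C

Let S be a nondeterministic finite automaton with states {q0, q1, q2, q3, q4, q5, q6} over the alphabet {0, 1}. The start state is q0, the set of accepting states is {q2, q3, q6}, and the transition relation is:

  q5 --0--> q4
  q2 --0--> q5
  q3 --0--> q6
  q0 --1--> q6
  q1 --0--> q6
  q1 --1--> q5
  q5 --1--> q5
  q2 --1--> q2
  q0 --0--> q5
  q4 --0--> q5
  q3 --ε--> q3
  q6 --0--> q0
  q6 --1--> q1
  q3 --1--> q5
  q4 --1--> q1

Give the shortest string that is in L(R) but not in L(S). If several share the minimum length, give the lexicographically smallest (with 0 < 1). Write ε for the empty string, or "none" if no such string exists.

The string 01 is accepted by R but not by S.
No shorter string lies in the difference, and 01 is the lexicographically first length-2 string in L(R) \ L(S).

01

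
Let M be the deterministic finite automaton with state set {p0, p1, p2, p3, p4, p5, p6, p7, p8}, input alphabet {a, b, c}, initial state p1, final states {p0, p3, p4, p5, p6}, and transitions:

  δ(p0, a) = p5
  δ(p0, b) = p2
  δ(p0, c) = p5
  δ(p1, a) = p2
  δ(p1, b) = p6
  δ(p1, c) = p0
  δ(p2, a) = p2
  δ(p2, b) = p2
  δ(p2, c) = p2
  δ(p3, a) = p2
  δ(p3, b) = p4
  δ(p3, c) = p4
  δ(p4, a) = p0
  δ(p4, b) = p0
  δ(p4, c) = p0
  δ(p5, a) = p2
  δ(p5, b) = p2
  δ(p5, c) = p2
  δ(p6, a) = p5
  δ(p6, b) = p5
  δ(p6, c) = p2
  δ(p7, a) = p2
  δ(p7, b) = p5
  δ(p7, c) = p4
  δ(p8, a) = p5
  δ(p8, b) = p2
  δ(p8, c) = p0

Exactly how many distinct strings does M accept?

6

The useful subgraph on states {p0, p1, p5, p6} is acyclic, so L(M) is finite; the longest accepting path visits 3 useful states, giving maximum string length 2.
Counting accepting paths from p1 by length: 2 of length 1, 4 of length 2. Total 6.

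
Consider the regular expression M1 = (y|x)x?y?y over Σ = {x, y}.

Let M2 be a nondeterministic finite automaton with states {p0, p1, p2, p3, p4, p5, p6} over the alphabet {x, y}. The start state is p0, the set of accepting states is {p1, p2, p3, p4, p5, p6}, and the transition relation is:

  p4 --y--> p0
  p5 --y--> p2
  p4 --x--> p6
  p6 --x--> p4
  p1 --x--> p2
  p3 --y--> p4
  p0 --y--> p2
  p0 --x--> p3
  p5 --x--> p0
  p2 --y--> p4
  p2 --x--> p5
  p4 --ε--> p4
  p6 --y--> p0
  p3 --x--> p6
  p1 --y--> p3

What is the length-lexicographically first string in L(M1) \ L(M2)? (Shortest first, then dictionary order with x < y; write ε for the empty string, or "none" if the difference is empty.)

xxy

The string xxy is accepted by M1 but not by M2.
No shorter string lies in the difference, and xxy is the lexicographically first length-3 string in L(M1) \ L(M2).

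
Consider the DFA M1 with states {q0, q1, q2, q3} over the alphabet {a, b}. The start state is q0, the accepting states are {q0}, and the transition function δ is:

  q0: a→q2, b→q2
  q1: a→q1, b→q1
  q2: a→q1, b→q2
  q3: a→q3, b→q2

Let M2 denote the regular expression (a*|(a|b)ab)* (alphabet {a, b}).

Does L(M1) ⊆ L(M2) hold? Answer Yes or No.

Converting the expression M2 to a DFA (subset construction, then merging equivalent states) gives the minimal DFA with states {r0, r1, r2, r3, r4, r5}, start state r0, accepting states {r0, r1, r3} and transitions r0: a→r1, b→r2; r1: a→r3, b→r2; r2: a→r4, b→r5; r3: a→r3, b→r1; r4: a→r5, b→r0; r5: a→r5, b→r5.
Exploring the product automaton M1 × M2 from the start pair (q0, r0), following both machines on each input symbol, reaches 10 state pairs: (q0, r0), (q2, r1), (q2, r2), (q1, r3), (q1, r4), (q2, r5), (q1, r1), (q1, r5), (q1, r0), (q1, r2).
M1 accepts in {q0} and M2 accepts in {r0, r1, r3}. The reachable pairs whose M1-component is accepting are (q0, r0); in each of them the M2-component is accepting too, so the product for L(M1) \ L(M2) (M1-component accepting, M2-component rejecting) has no reachable accepting pair and the difference is empty.
Hence every string in L(M1) is also in L(M2).

Yes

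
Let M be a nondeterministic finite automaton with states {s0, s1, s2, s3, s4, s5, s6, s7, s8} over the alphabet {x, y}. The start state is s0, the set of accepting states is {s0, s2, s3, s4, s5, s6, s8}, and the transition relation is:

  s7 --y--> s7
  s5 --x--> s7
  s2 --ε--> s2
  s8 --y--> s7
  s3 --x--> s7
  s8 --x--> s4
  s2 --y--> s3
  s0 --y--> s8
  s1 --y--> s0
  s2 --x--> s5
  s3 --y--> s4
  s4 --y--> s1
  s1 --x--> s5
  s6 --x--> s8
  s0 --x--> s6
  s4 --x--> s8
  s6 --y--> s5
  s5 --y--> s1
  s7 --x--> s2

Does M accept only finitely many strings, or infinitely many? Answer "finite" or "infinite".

State s8 is reachable from the start and can reach an accepting state, and it lies on the cycle s8 → s4 → s8.
Traversing that cycle any number of times yields accepted strings of unbounded length, so the language is infinite.

infinite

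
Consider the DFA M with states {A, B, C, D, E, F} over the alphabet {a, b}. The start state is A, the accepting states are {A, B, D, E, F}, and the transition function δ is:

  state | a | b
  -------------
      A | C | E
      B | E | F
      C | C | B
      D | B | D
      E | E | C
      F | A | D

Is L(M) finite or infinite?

State C is reachable from the start and can reach an accepting state, and it lies on the cycle C → B → E → C.
Traversing that cycle any number of times yields accepted strings of unbounded length, so the language is infinite.

infinite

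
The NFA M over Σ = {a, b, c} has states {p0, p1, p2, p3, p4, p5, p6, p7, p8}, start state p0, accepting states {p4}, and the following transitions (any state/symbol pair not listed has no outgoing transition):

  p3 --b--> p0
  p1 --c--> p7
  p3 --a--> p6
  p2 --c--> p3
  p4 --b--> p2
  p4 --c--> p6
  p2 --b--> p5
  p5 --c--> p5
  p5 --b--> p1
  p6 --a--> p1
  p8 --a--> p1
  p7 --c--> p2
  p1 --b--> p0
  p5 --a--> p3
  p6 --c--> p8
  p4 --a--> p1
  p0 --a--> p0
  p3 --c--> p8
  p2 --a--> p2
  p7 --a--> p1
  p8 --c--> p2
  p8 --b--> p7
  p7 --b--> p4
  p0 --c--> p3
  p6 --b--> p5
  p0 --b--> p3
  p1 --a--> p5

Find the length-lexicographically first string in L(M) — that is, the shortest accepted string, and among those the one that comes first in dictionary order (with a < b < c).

bcbb

A breadth-first search from p0 reaches an accepting state first via the path p0 → p3 → p8 → p7 → p4 on input bcbb.
No string of length < 4 is accepted (BFS exhausts all shorter strings without reaching an accepting state), and bcbb is the lexicographically least accepting string of length 4.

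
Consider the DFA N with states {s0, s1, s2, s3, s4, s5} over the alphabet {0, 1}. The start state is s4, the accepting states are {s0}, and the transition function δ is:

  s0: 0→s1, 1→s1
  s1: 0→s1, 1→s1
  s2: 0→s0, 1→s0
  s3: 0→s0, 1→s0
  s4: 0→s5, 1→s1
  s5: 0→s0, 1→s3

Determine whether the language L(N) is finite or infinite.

The useful states (reachable from s4 and able to reach an accepting state) are {s0, s3, s4, s5}.
Restricted to these states the transition graph has no cycle, so every accepting path has bounded length and L is finite.

finite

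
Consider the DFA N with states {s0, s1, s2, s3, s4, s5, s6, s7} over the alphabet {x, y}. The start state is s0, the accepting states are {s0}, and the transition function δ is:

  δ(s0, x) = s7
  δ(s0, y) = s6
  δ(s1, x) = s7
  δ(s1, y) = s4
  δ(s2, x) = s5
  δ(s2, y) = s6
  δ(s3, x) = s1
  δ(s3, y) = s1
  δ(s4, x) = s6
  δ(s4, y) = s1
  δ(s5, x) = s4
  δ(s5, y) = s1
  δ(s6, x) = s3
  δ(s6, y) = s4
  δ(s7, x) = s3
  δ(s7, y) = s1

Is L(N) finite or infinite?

The useful states (reachable from s0 and able to reach an accepting state) are {s0}.
Restricted to these states the transition graph has no cycle, so every accepting path has bounded length and L is finite.

finite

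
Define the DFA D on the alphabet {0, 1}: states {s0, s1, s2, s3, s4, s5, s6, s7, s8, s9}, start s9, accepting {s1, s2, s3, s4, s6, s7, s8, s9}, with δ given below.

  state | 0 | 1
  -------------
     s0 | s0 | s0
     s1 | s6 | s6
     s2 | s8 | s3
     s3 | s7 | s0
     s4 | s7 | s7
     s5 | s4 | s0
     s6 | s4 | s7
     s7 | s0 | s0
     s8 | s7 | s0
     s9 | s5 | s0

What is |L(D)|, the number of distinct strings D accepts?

The useful subgraph on states {s4, s5, s7, s9} is acyclic, so L(D) is finite; the longest accepting path visits 4 useful states, giving maximum string length 3.
Counting accepting paths from s9 by length: 1 of length 0, 1 of length 2, 2 of length 3. Total 4.

4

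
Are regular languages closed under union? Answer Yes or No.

Given DFAs for L₁ and L₂, run them in parallel: the product automaton on Q₁ × Q₂ that accepts when either component is accepting recognises L₁ ∪ L₂ (equivalently, R₁ | R₂ is a regular expression for it).
So the regular languages are closed under union.

Yes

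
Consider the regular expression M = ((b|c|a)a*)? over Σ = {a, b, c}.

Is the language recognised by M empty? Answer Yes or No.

The empty string ε matches the expression, so it belongs to L(M).
Since L(M) contains at least one string, it is not empty.

No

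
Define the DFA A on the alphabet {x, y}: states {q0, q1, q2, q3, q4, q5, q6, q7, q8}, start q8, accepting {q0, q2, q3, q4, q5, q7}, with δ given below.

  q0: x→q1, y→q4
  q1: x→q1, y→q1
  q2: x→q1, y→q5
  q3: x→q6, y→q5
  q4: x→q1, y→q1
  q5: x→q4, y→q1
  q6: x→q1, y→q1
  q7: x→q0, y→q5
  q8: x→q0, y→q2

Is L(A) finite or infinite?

finite

The useful states (reachable from q8 and able to reach an accepting state) are {q0, q2, q4, q5, q8}.
Restricted to these states the transition graph has no cycle, so every accepting path has bounded length and L is finite.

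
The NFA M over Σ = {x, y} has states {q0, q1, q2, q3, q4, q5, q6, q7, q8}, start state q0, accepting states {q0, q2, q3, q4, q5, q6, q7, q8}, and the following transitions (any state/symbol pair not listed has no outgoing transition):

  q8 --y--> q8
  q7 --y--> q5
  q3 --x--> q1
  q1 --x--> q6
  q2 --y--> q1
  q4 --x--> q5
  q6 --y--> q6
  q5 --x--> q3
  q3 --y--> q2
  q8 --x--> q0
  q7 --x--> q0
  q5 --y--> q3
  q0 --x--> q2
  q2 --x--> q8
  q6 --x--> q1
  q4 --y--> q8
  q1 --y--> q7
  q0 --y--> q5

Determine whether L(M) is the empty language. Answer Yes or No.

No

The empty string ε is accepted: the run q0 ends in the accepting state q0.
Since at least one string is accepted, L(M) is not empty.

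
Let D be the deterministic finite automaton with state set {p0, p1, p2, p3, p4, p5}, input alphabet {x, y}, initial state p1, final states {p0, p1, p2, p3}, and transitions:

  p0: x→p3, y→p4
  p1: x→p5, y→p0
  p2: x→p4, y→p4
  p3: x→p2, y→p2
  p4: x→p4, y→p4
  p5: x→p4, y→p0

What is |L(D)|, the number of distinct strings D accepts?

9

The useful subgraph on states {p0, p1, p2, p3, p5} is acyclic, so L(D) is finite; the longest accepting path visits 5 useful states, giving maximum string length 4.
Counting accepting paths from p1 by length: 1 of length 0, 1 of length 1, 2 of length 2, 3 of length 3, 2 of length 4. Total 9.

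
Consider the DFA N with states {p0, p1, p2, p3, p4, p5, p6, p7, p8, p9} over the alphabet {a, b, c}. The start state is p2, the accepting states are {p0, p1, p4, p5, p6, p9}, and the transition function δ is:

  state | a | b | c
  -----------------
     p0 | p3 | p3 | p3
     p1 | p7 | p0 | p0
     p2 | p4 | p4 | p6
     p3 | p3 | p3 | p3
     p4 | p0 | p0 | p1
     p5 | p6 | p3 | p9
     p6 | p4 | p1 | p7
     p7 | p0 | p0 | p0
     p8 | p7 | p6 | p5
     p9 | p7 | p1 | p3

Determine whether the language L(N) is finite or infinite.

finite

The useful states (reachable from p2 and able to reach an accepting state) are {p0, p1, p2, p4, p6, p7}.
Restricted to these states the transition graph has no cycle, so every accepting path has bounded length and L is finite.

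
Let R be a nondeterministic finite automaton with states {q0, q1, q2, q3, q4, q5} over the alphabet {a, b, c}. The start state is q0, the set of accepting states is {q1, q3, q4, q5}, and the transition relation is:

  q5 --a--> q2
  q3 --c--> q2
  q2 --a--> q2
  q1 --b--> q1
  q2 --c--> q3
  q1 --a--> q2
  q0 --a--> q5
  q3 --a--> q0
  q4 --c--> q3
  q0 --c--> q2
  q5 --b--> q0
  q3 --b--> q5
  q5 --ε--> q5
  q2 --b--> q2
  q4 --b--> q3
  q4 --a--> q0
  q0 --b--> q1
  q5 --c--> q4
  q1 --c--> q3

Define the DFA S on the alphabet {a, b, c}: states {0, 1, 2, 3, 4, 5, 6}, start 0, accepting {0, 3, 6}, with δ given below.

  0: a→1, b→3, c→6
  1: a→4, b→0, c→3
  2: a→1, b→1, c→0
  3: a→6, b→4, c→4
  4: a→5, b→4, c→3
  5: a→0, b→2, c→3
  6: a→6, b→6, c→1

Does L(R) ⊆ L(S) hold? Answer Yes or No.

No

The string a is in L(R) but not in L(S).
So L(R) ⊄ L(S).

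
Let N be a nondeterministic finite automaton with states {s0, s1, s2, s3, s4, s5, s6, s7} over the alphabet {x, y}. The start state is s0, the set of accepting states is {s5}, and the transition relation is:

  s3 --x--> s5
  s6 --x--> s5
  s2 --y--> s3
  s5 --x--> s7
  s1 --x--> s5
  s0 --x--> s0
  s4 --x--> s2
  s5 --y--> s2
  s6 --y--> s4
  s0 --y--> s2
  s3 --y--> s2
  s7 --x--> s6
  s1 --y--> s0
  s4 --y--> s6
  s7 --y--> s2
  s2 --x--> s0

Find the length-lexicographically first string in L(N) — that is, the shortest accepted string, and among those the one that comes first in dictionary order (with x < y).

A breadth-first search from s0 reaches an accepting state first via the path s0 → s2 → s3 → s5 on input yyx.
No string of length < 3 is accepted (BFS exhausts all shorter strings without reaching an accepting state), and yyx is the lexicographically least accepting string of length 3.

yyx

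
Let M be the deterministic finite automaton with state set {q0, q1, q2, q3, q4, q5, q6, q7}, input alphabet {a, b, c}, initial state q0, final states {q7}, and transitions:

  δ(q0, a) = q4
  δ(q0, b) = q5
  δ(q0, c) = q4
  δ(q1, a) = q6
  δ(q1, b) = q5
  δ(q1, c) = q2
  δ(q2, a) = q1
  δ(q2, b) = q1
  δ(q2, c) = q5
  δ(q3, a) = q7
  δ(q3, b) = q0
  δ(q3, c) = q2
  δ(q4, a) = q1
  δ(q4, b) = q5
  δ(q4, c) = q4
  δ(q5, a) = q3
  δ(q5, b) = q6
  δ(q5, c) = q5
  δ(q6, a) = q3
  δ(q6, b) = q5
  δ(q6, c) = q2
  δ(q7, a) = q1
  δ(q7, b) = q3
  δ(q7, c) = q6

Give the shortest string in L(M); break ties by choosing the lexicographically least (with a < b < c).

A breadth-first search from q0 reaches an accepting state first via the path q0 → q5 → q3 → q7 on input baa.
No string of length < 3 is accepted (BFS exhausts all shorter strings without reaching an accepting state), and baa is the lexicographically least accepting string of length 3.

baa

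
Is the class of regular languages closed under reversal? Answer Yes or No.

Yes

Reverse every transition of an NFA for L, make the old start state the unique accepting state, and add a fresh start state with ε-moves to the old accepting states; this NFA accepts Lᴿ.
So the regular languages are closed under reversal.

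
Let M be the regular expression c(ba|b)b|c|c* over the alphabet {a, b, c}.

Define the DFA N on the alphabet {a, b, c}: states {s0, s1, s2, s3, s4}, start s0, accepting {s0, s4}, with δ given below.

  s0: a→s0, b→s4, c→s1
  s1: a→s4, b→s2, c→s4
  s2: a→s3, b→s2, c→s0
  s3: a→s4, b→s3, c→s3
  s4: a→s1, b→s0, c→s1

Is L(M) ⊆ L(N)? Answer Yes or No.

The string c is in L(M) but not in L(N).
So L(M) ⊄ L(N).

No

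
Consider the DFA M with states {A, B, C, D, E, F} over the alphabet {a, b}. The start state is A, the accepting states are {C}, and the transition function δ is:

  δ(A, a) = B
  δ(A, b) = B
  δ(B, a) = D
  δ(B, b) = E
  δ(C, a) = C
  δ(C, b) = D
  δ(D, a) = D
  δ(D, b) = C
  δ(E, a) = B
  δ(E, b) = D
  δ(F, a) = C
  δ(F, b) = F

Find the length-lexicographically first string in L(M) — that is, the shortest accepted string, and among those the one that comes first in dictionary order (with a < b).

aab

A breadth-first search from A reaches an accepting state first via the path A → B → D → C on input aab.
No string of length < 3 is accepted (BFS exhausts all shorter strings without reaching an accepting state), and aab is the lexicographically least accepting string of length 3.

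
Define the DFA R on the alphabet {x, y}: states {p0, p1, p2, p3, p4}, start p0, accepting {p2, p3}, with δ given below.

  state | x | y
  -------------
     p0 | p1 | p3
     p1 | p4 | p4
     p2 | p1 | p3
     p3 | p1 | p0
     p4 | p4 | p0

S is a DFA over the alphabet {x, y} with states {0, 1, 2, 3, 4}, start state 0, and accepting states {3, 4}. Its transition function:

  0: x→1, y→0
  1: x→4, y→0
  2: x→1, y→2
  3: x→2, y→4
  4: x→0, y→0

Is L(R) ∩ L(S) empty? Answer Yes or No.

Yes

Exploring the product automaton R × S from the start pair (p0, 0), following both machines on each input symbol, reaches 6 state pairs: (p0, 0), (p1, 1), (p3, 0), (p4, 4), (p4, 0), (p4, 1).
R accepts in {p2, p3} and S accepts in {3, 4}; no reachable pair has both components accepting, so no string drives both machines to acceptance simultaneously and L(R) ∩ L(S) = ∅.
So no string is accepted by both, and the intersection is empty.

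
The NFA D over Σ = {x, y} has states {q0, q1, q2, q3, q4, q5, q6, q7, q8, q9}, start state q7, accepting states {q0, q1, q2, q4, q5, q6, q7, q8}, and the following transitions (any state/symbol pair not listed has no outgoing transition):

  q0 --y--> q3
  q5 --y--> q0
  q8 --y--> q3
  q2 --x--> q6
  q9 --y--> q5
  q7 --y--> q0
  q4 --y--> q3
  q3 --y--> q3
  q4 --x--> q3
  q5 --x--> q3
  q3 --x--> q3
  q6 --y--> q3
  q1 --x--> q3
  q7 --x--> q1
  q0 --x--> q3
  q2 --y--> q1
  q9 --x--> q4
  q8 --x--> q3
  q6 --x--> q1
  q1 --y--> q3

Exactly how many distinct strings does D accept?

The useful subgraph on states {q0, q1, q7} is acyclic, so L(D) is finite; the longest accepting path visits 2 useful states, giving maximum string length 1.
Counting accepting paths from q7 by length: 1 of length 0, 2 of length 1. Total 3.

3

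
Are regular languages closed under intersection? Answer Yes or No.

Run DFAs for L₁ and L₂ in parallel: the product automaton with state set Q₁ × Q₂, start (q₁, q₂) and accepting set F₁ × F₂ recognises L₁ ∩ L₂.
So the regular languages are closed under intersection.

Yes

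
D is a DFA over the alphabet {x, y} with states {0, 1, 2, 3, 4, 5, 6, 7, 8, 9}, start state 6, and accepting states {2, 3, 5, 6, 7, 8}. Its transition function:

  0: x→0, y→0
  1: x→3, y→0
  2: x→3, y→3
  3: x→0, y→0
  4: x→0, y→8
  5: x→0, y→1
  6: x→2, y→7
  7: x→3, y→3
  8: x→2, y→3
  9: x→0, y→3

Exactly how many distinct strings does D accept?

The useful subgraph on states {2, 3, 6, 7} is acyclic, so L(D) is finite; the longest accepting path visits 3 useful states, giving maximum string length 2.
Counting accepting paths from 6 by length: 1 of length 0, 2 of length 1, 4 of length 2. Total 7.

7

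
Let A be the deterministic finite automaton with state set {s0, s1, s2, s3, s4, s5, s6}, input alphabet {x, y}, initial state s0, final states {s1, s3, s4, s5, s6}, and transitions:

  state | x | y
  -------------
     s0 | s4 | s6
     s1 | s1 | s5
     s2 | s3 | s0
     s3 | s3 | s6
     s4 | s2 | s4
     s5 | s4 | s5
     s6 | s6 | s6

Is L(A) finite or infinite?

infinite

State s0 is reachable from the start and can reach an accepting state, and it lies on the cycle s0 → s4 → s2 → s0.
Traversing that cycle any number of times yields accepted strings of unbounded length, so the language is infinite.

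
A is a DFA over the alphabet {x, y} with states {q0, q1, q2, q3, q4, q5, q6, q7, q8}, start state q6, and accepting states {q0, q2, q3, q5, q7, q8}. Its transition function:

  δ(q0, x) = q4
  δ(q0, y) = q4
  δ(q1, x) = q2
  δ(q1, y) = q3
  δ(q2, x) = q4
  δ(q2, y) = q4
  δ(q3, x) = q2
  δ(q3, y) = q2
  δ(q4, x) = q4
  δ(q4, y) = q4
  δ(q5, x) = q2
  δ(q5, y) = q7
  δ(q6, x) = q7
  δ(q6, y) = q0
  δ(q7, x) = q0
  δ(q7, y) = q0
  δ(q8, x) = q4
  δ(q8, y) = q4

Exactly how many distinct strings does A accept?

4

The useful subgraph on states {q0, q6, q7} is acyclic, so L(A) is finite; the longest accepting path visits 3 useful states, giving maximum string length 2.
Counting accepting paths from q6 by length: 2 of length 1, 2 of length 2. Total 4.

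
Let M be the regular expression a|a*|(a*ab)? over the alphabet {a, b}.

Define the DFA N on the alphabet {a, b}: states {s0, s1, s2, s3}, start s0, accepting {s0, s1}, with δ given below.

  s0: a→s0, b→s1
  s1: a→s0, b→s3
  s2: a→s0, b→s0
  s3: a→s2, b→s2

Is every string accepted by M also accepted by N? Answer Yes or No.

Yes

Converting the expression M to a DFA (subset construction, then merging equivalent states) gives the minimal DFA with states {m0, m1, m2, m3}, start state m0, accepting states {m0, m1, m3} and transitions m0: a→m1, b→m2; m1: a→m1, b→m3; m2: a→m2, b→m2; m3: a→m2, b→m2.
Exploring the product automaton M × N from the start pair (m0, s0), following both machines on each input symbol, reaches 7 state pairs: (m0, s0), (m1, s0), (m2, s1), (m3, s1), (m2, s0), (m2, s3), (m2, s2).
M accepts in {m0, m1, m3} and N accepts in {s0, s1}. The reachable pairs whose M-component is accepting are (m0, s0), (m1, s0), (m3, s1); in each of them the N-component is accepting too, so the product for L(M) \ L(N) (M-component accepting, N-component rejecting) has no reachable accepting pair and the difference is empty.
Hence every string in L(M) is also in L(N).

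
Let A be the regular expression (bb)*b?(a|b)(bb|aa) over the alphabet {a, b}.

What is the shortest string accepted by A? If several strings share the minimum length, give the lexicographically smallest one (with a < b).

aaa

By inspection of the expression, no string of length less than 3 matches, and aaa is the lexicographically first match of length 3.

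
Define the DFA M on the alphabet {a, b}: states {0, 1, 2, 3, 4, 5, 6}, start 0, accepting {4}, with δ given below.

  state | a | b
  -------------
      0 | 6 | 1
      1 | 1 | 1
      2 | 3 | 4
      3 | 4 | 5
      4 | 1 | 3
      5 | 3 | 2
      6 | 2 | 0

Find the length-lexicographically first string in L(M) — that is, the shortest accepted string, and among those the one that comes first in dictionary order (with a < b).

A breadth-first search from 0 reaches an accepting state first via the path 0 → 6 → 2 → 4 on input aab.
No string of length < 3 is accepted (BFS exhausts all shorter strings without reaching an accepting state), and aab is the lexicographically least accepting string of length 3.

aab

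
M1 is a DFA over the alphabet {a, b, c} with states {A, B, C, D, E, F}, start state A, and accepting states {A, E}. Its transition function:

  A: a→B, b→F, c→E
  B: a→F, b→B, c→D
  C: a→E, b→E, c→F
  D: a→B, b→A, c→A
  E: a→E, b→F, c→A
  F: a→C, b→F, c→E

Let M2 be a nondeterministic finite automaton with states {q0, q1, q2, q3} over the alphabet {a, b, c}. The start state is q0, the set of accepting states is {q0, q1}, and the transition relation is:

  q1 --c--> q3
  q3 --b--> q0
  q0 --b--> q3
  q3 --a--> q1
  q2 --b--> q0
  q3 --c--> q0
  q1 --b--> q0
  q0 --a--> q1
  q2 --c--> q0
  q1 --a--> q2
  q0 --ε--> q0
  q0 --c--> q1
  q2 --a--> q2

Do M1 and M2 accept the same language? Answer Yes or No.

No

The string ca is accepted by M1 but rejected by M2.
So L(M1) ≠ L(M2).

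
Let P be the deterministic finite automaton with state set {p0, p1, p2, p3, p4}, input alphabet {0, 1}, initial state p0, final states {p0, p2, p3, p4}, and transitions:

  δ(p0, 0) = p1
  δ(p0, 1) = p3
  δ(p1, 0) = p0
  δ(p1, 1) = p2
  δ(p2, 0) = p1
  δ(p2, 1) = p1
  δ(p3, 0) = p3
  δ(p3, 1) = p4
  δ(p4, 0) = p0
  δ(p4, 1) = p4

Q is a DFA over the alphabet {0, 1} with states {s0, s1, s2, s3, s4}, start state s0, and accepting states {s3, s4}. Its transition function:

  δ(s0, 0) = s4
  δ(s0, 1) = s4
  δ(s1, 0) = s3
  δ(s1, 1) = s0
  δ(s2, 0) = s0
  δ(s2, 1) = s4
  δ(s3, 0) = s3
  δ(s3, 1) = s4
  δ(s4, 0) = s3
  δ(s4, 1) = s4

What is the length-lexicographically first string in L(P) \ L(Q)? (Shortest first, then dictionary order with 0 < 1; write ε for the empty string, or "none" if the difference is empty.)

The empty string ε is accepted by P but not by Q.
Since ε is the unique shortest string, it is the required witness.

ε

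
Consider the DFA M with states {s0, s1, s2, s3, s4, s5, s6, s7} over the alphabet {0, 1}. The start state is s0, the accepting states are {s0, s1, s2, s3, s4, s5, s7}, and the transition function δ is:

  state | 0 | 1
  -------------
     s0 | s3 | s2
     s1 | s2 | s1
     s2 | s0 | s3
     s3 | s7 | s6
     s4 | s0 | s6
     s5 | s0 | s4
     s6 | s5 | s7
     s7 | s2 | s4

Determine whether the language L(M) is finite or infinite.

State s0 is reachable from the start and can reach an accepting state, and it lies on the cycle s0 → s2 → s0.
Traversing that cycle any number of times yields accepted strings of unbounded length, so the language is infinite.

infinite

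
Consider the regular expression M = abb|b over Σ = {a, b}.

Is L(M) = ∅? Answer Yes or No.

No

The string b matches the expression, so it belongs to L(M).
Since L(M) contains at least one string, it is not empty.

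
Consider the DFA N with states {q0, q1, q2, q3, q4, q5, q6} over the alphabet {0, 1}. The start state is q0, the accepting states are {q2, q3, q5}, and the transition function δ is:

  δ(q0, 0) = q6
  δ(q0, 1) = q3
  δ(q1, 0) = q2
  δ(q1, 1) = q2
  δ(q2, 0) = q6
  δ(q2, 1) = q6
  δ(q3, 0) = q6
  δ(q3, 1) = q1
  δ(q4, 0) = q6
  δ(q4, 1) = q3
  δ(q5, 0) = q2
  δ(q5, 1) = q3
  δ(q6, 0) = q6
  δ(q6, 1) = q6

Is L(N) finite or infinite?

The useful states (reachable from q0 and able to reach an accepting state) are {q0, q1, q2, q3}.
Restricted to these states the transition graph has no cycle, so every accepting path has bounded length and L is finite.

finite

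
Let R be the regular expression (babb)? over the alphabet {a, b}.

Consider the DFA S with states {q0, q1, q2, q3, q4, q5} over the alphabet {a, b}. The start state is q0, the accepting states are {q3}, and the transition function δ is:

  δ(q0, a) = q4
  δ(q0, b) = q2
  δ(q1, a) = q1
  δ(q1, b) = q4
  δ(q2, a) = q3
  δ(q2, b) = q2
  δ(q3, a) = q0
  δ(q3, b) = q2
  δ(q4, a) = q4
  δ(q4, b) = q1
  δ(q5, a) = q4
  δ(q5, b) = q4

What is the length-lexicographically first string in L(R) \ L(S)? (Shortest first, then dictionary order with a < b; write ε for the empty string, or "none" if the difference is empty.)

The empty string ε is accepted by R but not by S.
Since ε is the unique shortest string, it is the required witness.

ε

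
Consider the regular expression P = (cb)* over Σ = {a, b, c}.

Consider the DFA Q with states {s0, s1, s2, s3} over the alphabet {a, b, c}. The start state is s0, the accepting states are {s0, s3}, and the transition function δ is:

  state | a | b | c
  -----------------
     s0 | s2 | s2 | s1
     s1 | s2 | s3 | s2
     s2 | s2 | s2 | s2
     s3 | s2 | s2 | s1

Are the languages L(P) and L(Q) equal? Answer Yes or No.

Converting the expression P to a DFA (subset construction, then merging equivalent states) gives the minimal DFA with states {p0, p1, p2}, start state p0, accepting states {p0} and transitions p0: a→p1, b→p1, c→p2; p1: a→p1, b→p1, c→p1; p2: a→p1, b→p0, c→p1.
Exploring the product automaton P × Q from the start pair (p0, s0), following both machines on each input symbol, reaches 4 state pairs: (p0, s0), (p1, s2), (p2, s1), (p0, s3).
P accepts in {p0} and Q accepts in {s0, s3}. In every reachable pair the two components are either both accepting — (p0, s0), (p0, s3) — or both non-accepting, so no string is accepted by exactly one of the machines: L(P) \ L(Q) and L(Q) \ L(P) are both empty.
Hence every string is accepted by P iff it is accepted by Q, and the two languages coincide.

Yes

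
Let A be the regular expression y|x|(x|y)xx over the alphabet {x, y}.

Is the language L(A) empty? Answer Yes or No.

No

The string x matches the expression, so it belongs to L(A).
Since L(A) contains at least one string, it is not empty.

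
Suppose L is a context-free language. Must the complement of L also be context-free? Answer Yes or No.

No

CFLs are closed under union, so if they were also closed under complement they would be closed under intersection by De Morgan (L₁ ∩ L₂ is the complement of the union of the complements). But {aⁿbⁿcᵐ} ∩ {aᵐbⁿcⁿ} = {aⁿbⁿcⁿ} is not context-free although both operands are.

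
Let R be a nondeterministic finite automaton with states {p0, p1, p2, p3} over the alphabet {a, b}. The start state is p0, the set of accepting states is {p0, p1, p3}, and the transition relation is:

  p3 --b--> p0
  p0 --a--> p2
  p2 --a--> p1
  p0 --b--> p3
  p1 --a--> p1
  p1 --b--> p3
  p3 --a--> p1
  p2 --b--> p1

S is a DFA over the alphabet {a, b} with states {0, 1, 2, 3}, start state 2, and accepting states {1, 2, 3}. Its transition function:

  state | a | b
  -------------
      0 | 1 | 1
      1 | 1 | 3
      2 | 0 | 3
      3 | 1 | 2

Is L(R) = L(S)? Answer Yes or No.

Yes

Exploring the product automaton R × S from the start pair (p0, 2), following both machines on each input symbol, reaches 4 state pairs: (p0, 2), (p2, 0), (p3, 3), (p1, 1).
R accepts in {p0, p1, p3} and S accepts in {1, 2, 3}. In every reachable pair the two components are either both accepting — (p0, 2), (p3, 3), (p1, 1) — or both non-accepting, so no string is accepted by exactly one of the machines: L(R) \ L(S) and L(S) \ L(R) are both empty.
Hence every string is accepted by R iff it is accepted by S, and the two languages coincide.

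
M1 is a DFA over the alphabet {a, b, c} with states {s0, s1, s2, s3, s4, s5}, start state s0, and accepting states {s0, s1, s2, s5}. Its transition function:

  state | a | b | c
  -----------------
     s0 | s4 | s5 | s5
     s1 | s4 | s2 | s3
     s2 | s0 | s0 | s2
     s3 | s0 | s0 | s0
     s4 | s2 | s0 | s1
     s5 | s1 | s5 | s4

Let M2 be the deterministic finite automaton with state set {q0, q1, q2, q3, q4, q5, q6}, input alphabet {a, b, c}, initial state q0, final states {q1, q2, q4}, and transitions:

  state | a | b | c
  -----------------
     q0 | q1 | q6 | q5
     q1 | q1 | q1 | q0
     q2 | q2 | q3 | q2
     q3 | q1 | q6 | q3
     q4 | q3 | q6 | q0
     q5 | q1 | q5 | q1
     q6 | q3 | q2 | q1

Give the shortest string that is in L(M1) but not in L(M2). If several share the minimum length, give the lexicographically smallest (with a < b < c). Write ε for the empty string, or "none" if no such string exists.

ε

The empty string ε is accepted by M1 but not by M2.
Since ε is the unique shortest string, it is the required witness.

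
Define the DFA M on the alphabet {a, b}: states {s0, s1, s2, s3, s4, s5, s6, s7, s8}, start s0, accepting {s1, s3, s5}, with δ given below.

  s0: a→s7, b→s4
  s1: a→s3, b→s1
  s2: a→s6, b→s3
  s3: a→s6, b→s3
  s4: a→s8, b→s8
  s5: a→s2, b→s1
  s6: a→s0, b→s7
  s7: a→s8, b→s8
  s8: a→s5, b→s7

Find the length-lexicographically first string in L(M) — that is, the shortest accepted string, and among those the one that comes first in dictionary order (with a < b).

aaa

A breadth-first search from s0 reaches an accepting state first via the path s0 → s7 → s8 → s5 on input aaa.
No string of length < 3 is accepted (BFS exhausts all shorter strings without reaching an accepting state), and aaa is the lexicographically least accepting string of length 3.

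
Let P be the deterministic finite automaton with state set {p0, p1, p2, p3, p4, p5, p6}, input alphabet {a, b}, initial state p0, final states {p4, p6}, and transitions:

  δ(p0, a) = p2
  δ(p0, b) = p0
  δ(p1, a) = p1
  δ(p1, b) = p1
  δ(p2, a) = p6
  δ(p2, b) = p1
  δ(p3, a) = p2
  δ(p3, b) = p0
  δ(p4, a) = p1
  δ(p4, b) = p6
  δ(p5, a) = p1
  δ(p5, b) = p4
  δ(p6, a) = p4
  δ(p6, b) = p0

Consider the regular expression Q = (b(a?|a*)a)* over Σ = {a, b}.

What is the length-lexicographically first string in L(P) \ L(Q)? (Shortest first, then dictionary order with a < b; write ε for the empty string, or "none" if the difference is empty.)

aa

The string aa is accepted by P but not by Q.
No shorter string lies in the difference, and aa is the lexicographically first length-2 string in L(P) \ L(Q).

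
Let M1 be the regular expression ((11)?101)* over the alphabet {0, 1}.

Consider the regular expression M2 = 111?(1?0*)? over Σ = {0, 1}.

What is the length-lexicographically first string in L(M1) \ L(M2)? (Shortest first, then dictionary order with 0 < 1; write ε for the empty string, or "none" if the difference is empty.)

The empty string ε is accepted by M1 but not by M2.
Since ε is the unique shortest string, it is the required witness.

ε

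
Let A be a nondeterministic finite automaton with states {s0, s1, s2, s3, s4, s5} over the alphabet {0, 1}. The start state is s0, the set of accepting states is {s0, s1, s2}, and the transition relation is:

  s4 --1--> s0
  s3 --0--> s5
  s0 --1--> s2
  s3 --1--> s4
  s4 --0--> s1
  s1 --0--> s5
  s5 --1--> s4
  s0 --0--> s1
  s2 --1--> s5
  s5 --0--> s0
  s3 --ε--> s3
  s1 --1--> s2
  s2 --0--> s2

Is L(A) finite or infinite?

State s2 is reachable from the start and can reach an accepting state, and it lies on the cycle s2 → s2.
Traversing that cycle any number of times yields accepted strings of unbounded length, so the language is infinite.

infinite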